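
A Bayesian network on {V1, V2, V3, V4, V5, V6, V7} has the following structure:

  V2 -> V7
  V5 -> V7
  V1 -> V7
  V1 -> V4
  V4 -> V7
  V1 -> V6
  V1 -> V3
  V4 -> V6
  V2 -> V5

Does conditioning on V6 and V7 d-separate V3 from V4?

No

Enumerating the 3 paths from V3 to V4 and testing each for blocking by {V6, V7}:
Path 1: V3 ← V1 → V4
  V1 is a fork and V1 is not conditioned on — no node blocks this path, so it is active.
Path 2: V3 ← V1 → V6 ← V4
  V1 is a fork and V1 is not conditioned on; V6 is a collider and V6 is conditioned on, which opens it — no node blocks this path, so it is active.
Path 3: V3 ← V1 → V7 ← V4
  V1 is a fork and V1 is not conditioned on; V7 is a collider and V7 is conditioned on, which opens it — no node blocks this path, so it is active.
At least one path is unblocked, so d-separation fails.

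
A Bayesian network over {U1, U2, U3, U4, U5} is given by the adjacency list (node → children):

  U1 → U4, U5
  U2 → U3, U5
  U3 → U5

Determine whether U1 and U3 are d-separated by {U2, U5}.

No

Enumerating the 2 paths from U1 to U3 and testing each for blocking by {U2, U5}:
Path 1: U1 → U5 ← U2 → U3
  U2 is a fork here and U2 is conditioned on, so the path is blocked at U2.
Path 2: U1 → U5 ← U3
  U5 is a collider and U5 is conditioned on, which opens it — no node blocks this path, so it is active.
Since the path U1 → U5 ← U3 is active, U1 and U3 are not d-separated given {U2, U5}.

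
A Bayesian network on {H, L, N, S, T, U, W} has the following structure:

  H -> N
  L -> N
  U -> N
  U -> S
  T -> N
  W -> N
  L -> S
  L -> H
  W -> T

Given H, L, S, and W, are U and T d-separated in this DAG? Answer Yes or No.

Enumerating the 6 paths from U to T and testing each for blocking by {H, L, S, W}:
Path 1: U → S ← L → H → N ← T
  L is a fork here and L is conditioned on, so the path is blocked at L.
Path 2: U → S ← L → H → N ← W → T
  L is a fork here and L is conditioned on, so the path is blocked at L.
Path 3: U → S ← L → N ← T
  L is a fork here and L is conditioned on, so the path is blocked at L.
Path 4: U → S ← L → N ← W → T
  L is a fork here and L is conditioned on, so the path is blocked at L.
Path 5: U → N ← T
  N is a collider here and neither N nor any of its descendants is conditioned on, so the collider stays closed — the path is blocked at N.
Path 6: U → N ← W → T
  N is a collider here and neither N nor any of its descendants is conditioned on, so the collider stays closed — the path is blocked at N.
Every path is blocked, so U and T are d-separated given {H, L, S, W}.

Yes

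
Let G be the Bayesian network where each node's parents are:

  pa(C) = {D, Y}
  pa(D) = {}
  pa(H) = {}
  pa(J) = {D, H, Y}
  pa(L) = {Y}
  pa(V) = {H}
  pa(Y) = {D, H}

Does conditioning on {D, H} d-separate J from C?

No

Enumerating the 6 paths from J to C and testing each for blocking by {D, H}:
Path 1: J ← D → C
  D is a fork here and D is conditioned on, so the path is blocked at D.
Path 2: J ← D → Y → C
  D is a fork here and D is conditioned on, so the path is blocked at D.
Path 3: J ← Y ← D → C
  D is a fork here and D is conditioned on, so the path is blocked at D.
Path 4: J ← Y → C
  Y is a fork and Y is not conditioned on — no node blocks this path, so it is active.
Path 5: J ← H → Y ← D → C
  H is a fork here and H is conditioned on, so the path is blocked at H.
Path 6: J ← H → Y → C
  H is a fork here and H is conditioned on, so the path is blocked at H.
Since the path J ← Y → C is active, J and C are not d-separated given {D, H}.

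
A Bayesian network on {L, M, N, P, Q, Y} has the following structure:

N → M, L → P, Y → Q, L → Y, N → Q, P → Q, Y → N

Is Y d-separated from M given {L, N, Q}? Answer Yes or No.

3 paths connect Y and M; each must be blocked for d-separation to hold:
Path 1: Y ← L → P → Q ← N → M
  L is a fork here and L is conditioned on, so the path is blocked at L.
Path 2: Y → N → M
  N is a chain here and N is conditioned on, so the path is blocked at N.
Path 3: Y → Q ← N → M
  N is a fork here and N is conditioned on, so the path is blocked at N.
All paths are blocked; Y ⊥ M | {L, N, Q} holds.

Yes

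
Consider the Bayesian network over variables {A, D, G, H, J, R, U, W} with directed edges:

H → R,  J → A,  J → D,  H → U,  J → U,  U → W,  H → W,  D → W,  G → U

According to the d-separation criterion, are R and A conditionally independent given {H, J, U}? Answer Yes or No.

Yes

Enumerating the 4 paths from R to A and testing each for blocking by {H, J, U}:
Path 1: R ← H → W ← D ← J → A
  H is a fork here and H is conditioned on, so the path is blocked at H.
Path 2: R ← H → W ← U ← J → A
  H is a fork here and H is conditioned on, so the path is blocked at H.
Path 3: R ← H → U → W ← D ← J → A
  H is a fork here and H is conditioned on, so the path is blocked at H.
Path 4: R ← H → U ← J → A
  H is a fork here and H is conditioned on, so the path is blocked at H.
All paths are blocked; R ⊥ A | {H, J, U} holds.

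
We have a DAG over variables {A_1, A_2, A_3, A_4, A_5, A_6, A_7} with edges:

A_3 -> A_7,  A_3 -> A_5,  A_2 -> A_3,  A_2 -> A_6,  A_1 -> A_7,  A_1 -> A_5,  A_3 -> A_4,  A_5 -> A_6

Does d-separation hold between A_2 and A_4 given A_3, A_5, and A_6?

Yes

Enumerating the 3 paths from A_2 to A_4 and testing each for blocking by {A_3, A_5, A_6}:
Path 1: A_2 → A_6 ← A_5 ← A_3 → A_4
  A_5 is a chain here and A_5 is conditioned on, so the path is blocked at A_5.
Path 2: A_2 → A_6 ← A_5 ← A_1 → A_7 ← A_3 → A_4
  A_5 is a chain here and A_5 is conditioned on, so the path is blocked at A_5.
Path 3: A_2 → A_3 → A_4
  A_3 is a chain here and A_3 is conditioned on, so the path is blocked at A_3.
Since every path is blocked, d-separation holds.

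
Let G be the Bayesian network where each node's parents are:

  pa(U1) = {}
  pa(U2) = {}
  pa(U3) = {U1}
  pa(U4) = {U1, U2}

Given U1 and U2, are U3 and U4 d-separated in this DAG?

Yes

Only one path connects U3 and U4:
Path 1: U3 ← U1 → U4
  U1 is a fork here and U1 is conditioned on, so the path is blocked at U1.
Every path is blocked, so U3 and U4 are d-separated given {U1, U2}.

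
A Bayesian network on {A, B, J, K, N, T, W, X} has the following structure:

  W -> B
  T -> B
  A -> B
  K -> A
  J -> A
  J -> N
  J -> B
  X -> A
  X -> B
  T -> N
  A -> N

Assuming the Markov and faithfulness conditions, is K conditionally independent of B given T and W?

No

Enumerating the 6 paths from K to B and testing each for blocking by {T, W}:
Path 1: K → A ← X → B
  A is a collider here and neither A nor any of its descendants is conditioned on, so the collider stays closed — the path is blocked at A.
Path 2: K → A ← J → N ← T → B
  A is a collider here and neither A nor any of its descendants is conditioned on, so the collider stays closed — the path is blocked at A.
Path 3: K → A ← J → B
  A is a collider here and neither A nor any of its descendants is conditioned on, so the collider stays closed — the path is blocked at A.
Path 4: K → A → N ← J → B
  N is a collider here and neither N nor any of its descendants is conditioned on, so the collider stays closed — the path is blocked at N.
Path 5: K → A → N ← T → B
  N is a collider here and neither N nor any of its descendants is conditioned on, so the collider stays closed — the path is blocked at N.
Path 6: K → A → B
  A is a chain and A is not conditioned on — no node blocks this path, so it is active.
Since the path K → A → B is active, K and B are not d-separated given {T, W}.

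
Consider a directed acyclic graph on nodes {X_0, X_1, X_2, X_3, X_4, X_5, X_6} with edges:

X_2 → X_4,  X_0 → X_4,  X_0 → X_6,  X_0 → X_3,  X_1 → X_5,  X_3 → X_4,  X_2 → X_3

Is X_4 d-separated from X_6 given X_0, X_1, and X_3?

Enumerating the 3 paths from X_4 to X_6 and testing each for blocking by {X_0, X_1, X_3}:
Path 1: X_4 ← X_0 → X_6
  X_0 is a fork here and X_0 is conditioned on, so the path is blocked at X_0.
Path 2: X_4 ← X_2 → X_3 ← X_0 → X_6
  X_0 is a fork here and X_0 is conditioned on, so the path is blocked at X_0.
Path 3: X_4 ← X_3 ← X_0 → X_6
  X_3 is a chain here and X_3 is conditioned on, so the path is blocked at X_3.
All paths are blocked; X_4 ⊥ X_6 | {X_0, X_1, X_3} holds.

Yes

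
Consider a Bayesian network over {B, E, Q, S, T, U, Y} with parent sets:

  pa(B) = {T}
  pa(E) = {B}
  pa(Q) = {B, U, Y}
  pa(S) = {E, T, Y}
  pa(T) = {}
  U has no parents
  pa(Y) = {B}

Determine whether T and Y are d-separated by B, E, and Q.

6 paths connect T and Y; each must be blocked for d-separation to hold:
Path 1: T → B → Q ← Y
  B is a chain here and B is conditioned on, so the path is blocked at B.
Path 2: T → B → Y
  B is a chain here and B is conditioned on, so the path is blocked at B.
Path 3: T → B → E → S ← Y
  B is a chain here and B is conditioned on, so the path is blocked at B.
Path 4: T → S ← Y
  S is a collider here and neither S nor any of its descendants is conditioned on, so the collider stays closed — the path is blocked at S.
Path 5: T → S ← E ← B → Q ← Y
  S is a collider here and neither S nor any of its descendants is conditioned on, so the collider stays closed — the path is blocked at S.
Path 6: T → S ← E ← B → Y
  S is a collider here and neither S nor any of its descendants is conditioned on, so the collider stays closed — the path is blocked at S.
Every path is blocked, so T and Y are d-separated given {B, E, Q}.

Yes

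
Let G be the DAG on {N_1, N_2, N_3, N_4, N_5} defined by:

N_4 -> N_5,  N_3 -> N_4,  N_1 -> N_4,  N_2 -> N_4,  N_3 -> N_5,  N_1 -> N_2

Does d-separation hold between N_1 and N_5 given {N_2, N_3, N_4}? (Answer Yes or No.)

Yes

There are 4 undirected paths between N_1 and N_5; checking each against the conditioning set {N_2, N_3, N_4}:
  1. N_1 → N_4 → N_5 — N_4:chain[blocks] ⇒ blocked
  2. N_1 → N_4 ← N_3 → N_5 — N_4:collider[open]; N_3:fork[blocks] ⇒ blocked
  3. N_1 → N_2 → N_4 → N_5 — N_2:chain[blocks]; N_4:chain[blocks] ⇒ blocked
  4. N_1 → N_2 → N_4 ← N_3 → N_5 — N_2:chain[blocks]; N_4:collider[open]; N_3:fork[blocks] ⇒ blocked
All paths are blocked; N_1 ⊥ N_5 | {N_2, N_3, N_4} holds.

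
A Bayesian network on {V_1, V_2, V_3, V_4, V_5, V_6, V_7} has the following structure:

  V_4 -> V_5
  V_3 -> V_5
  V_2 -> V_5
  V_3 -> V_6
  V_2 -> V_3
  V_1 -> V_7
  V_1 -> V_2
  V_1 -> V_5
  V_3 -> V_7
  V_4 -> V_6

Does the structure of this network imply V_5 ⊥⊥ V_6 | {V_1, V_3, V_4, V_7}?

Yes

6 paths connect V_5 and V_6; each must be blocked for d-separation to hold:
Path 1: V_5 ← V_1 → V_7 ← V_3 → V_6
  V_1 is a fork here and V_1 is conditioned on, so the path is blocked at V_1.
Path 2: V_5 ← V_1 → V_2 → V_3 → V_6
  V_1 is a fork here and V_1 is conditioned on, so the path is blocked at V_1.
Path 3: V_5 ← V_3 → V_6
  V_3 is a fork here and V_3 is conditioned on, so the path is blocked at V_3.
Path 4: V_5 ← V_2 ← V_1 → V_7 ← V_3 → V_6
  V_1 is a fork here and V_1 is conditioned on, so the path is blocked at V_1.
Path 5: V_5 ← V_2 → V_3 → V_6
  V_3 is a chain here and V_3 is conditioned on, so the path is blocked at V_3.
Path 6: V_5 ← V_4 → V_6
  V_4 is a fork here and V_4 is conditioned on, so the path is blocked at V_4.
All paths are blocked; V_5 ⊥ V_6 | {V_1, V_3, V_4, V_7} holds.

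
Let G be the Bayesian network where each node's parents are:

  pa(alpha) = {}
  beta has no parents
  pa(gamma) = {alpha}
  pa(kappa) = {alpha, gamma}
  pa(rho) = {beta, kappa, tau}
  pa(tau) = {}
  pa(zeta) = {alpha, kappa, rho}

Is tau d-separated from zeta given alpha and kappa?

We examine all 4 paths between tau and zeta:
Path 1: tau → rho ← kappa ← alpha → zeta
  rho is a collider here and neither rho nor any of its descendants is conditioned on, so the collider stays closed — the path is blocked at rho.
Path 2: tau → rho ← kappa → zeta
  rho is a collider here and neither rho nor any of its descendants is conditioned on, so the collider stays closed — the path is blocked at rho.
Path 3: tau → rho ← kappa ← gamma ← alpha → zeta
  rho is a collider here and neither rho nor any of its descendants is conditioned on, so the collider stays closed — the path is blocked at rho.
Path 4: tau → rho → zeta
  rho is a chain and rho is not conditioned on — no node blocks this path, so it is active.
Since the path tau → rho → zeta is active, tau and zeta are not d-separated given {alpha, kappa}.

No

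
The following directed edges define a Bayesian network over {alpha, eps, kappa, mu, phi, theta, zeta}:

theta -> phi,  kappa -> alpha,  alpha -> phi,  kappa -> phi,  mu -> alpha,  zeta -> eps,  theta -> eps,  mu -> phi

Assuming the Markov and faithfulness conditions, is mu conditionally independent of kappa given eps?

Yes

There are 4 undirected paths between mu and kappa; checking each against the conditioning set {eps}:
  1. mu → phi ← kappa — phi:collider[blocks] ⇒ blocked
  2. mu → phi ← alpha ← kappa — phi:collider[blocks]; alpha:chain[open] ⇒ blocked
  3. mu → alpha → phi ← kappa — alpha:chain[open]; phi:collider[blocks] ⇒ blocked
  4. mu → alpha ← kappa — alpha:collider[blocks] ⇒ blocked
Every path is blocked, so mu and kappa are d-separated given {eps}.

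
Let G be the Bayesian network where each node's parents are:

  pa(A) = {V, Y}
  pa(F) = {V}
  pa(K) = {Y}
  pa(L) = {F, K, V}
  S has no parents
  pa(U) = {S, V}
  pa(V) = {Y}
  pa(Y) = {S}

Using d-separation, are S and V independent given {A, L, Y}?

There are 5 undirected paths between S and V; checking each against the conditioning set {A, L, Y}:
Path 1: S → Y → K → L ← F ← V
  Y is a chain here and Y is conditioned on, so the path is blocked at Y.
Path 2: S → Y → K → L ← V
  Y is a chain here and Y is conditioned on, so the path is blocked at Y.
Path 3: S → Y → V
  Y is a chain here and Y is conditioned on, so the path is blocked at Y.
Path 4: S → Y → A ← V
  Y is a chain here and Y is conditioned on, so the path is blocked at Y.
Path 5: S → U ← V
  U is a collider here and neither U nor any of its descendants is conditioned on, so the collider stays closed — the path is blocked at U.
All paths are blocked; S ⊥ V | {A, L, Y} holds.

Yes — S and V are d-separated given {A, L, Y}.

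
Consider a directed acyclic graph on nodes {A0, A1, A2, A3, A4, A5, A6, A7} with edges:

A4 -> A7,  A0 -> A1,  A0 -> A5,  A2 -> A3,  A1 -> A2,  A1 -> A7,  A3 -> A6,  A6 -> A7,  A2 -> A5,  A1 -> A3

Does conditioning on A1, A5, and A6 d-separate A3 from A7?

Yes

There are 4 undirected paths between A3 and A7; checking each against the conditioning set {A1, A5, A6}:
  1. A3 ← A2 → A5 ← A0 → A1 → A7 — A2:fork[open]; A5:collider[open]; A0:fork[open]; A1:chain[blocks] ⇒ blocked
  2. A3 ← A2 ← A1 → A7 — A2:chain[open]; A1:fork[blocks] ⇒ blocked
  3. A3 ← A1 → A7 — A1:fork[blocks] ⇒ blocked
  4. A3 → A6 → A7 — A6:chain[blocks] ⇒ blocked
Every path is blocked, so A3 and A7 are d-separated given {A1, A5, A6}.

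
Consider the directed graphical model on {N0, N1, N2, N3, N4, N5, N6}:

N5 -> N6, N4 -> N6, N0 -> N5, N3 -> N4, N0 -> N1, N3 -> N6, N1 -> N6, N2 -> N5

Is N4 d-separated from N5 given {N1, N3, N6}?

We examine all 4 paths between N4 and N5:
  1. N4 ← N3 → N6 ← N5 — N3:fork[blocks]; N6:collider[open] ⇒ blocked
  2. N4 ← N3 → N6 ← N1 ← N0 → N5 — N3:fork[blocks]; N6:collider[open]; N1:chain[blocks]; N0:fork[open] ⇒ blocked
  3. N4 → N6 ← N5 — N6:collider[open] ⇒ active
  4. N4 → N6 ← N1 ← N0 → N5 — N6:collider[open]; N1:chain[blocks]; N0:fork[open] ⇒ blocked
Because an active path exists, N4 and N5 are not d-separated.

No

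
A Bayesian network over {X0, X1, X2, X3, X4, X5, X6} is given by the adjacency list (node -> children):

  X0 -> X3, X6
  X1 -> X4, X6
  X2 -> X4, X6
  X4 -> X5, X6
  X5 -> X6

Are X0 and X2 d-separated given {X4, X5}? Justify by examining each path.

Yes

4 paths connect X0 and X2; each must be blocked for d-separation to hold:
Path 1: X0 → X6 ← X1 → X4 ← X2
  X6 is a collider here and neither X6 nor any of its descendants is conditioned on, so the collider stays closed — the path is blocked at X6.
Path 2: X0 → X6 ← X2
  X6 is a collider here and neither X6 nor any of its descendants is conditioned on, so the collider stays closed — the path is blocked at X6.
Path 3: X0 → X6 ← X4 ← X2
  X6 is a collider here and neither X6 nor any of its descendants is conditioned on, so the collider stays closed — the path is blocked at X6.
Path 4: X0 → X6 ← X5 ← X4 ← X2
  X6 is a collider here and neither X6 nor any of its descendants is conditioned on, so the collider stays closed — the path is blocked at X6.
Since every path is blocked, d-separation holds.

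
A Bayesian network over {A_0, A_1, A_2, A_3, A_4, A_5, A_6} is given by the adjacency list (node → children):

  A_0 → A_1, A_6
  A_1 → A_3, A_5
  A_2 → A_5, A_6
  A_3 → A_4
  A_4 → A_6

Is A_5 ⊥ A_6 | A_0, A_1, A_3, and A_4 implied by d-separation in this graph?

There are 3 undirected paths between A_5 and A_6; checking each against the conditioning set {A_0, A_1, A_3, A_4}:
Path 1: A_5 ← A_1 → A_3 → A_4 → A_6
  A_1 is a fork here and A_1 is conditioned on, so the path is blocked at A_1.
Path 2: A_5 ← A_1 ← A_0 → A_6
  A_1 is a chain here and A_1 is conditioned on, so the path is blocked at A_1.
Path 3: A_5 ← A_2 → A_6
  A_2 is a fork and A_2 is not conditioned on — no node blocks this path, so it is active.
At least one path is unblocked, so d-separation fails.

No — A_5 and A_6 are not d-separated given {A_0, A_1, A_3, A_4}.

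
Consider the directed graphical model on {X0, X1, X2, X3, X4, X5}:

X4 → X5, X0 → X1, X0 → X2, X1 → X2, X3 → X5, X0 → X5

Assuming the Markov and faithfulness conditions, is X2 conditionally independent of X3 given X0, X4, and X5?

Enumerating the 2 paths from X2 to X3 and testing each for blocking by {X0, X4, X5}:
Path 1: X2 ← X1 ← X0 → X5 ← X3
  X0 is a fork here and X0 is conditioned on, so the path is blocked at X0.
Path 2: X2 ← X0 → X5 ← X3
  X0 is a fork here and X0 is conditioned on, so the path is blocked at X0.
Every path is blocked, so X2 and X3 are d-separated given {X0, X4, X5}.

Yes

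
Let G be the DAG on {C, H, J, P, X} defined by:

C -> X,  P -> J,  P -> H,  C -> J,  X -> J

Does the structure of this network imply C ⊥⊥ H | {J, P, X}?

Enumerating the 2 paths from C to H and testing each for blocking by {J, P, X}:
  1. C → X → J ← P → H — X:chain[blocks]; J:collider[open]; P:fork[blocks] ⇒ blocked
  2. C → J ← P → H — J:collider[open]; P:fork[blocks] ⇒ blocked
All paths are blocked; C ⊥ H | {J, P, X} holds.

Yes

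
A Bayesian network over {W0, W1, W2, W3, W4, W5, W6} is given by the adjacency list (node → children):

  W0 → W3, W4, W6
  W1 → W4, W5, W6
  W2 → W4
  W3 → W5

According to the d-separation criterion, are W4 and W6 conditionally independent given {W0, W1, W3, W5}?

We examine all 4 paths between W4 and W6:
Path 1: W4 ← W1 → W5 ← W3 ← W0 → W6
  W1 is a fork here and W1 is conditioned on, so the path is blocked at W1.
Path 2: W4 ← W1 → W6
  W1 is a fork here and W1 is conditioned on, so the path is blocked at W1.
Path 3: W4 ← W0 → W3 → W5 ← W1 → W6
  W0 is a fork here and W0 is conditioned on, so the path is blocked at W0.
Path 4: W4 ← W0 → W6
  W0 is a fork here and W0 is conditioned on, so the path is blocked at W0.
Since every path is blocked, d-separation holds.

Yes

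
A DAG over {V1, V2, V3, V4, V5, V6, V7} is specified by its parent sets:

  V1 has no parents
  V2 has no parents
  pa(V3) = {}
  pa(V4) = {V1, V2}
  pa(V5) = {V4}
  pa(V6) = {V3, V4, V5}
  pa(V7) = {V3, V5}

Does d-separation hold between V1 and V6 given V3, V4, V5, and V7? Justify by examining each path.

Yes

There are 3 undirected paths between V1 and V6; checking each against the conditioning set {V3, V4, V5, V7}:
Path 1: V1 → V4 → V6
  V4 is a chain here and V4 is conditioned on, so the path is blocked at V4.
Path 2: V1 → V4 → V5 → V6
  V4 is a chain here and V4 is conditioned on, so the path is blocked at V4.
Path 3: V1 → V4 → V5 → V7 ← V3 → V6
  V4 is a chain here and V4 is conditioned on, so the path is blocked at V4.
All paths are blocked; V1 ⊥ V6 | {V3, V4, V5, V7} holds.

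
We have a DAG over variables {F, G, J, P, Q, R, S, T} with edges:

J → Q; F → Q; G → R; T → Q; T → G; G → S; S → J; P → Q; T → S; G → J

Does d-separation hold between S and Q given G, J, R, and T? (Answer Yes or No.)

Enumerating the 6 paths from S to Q and testing each for blocking by {G, J, R, T}:
  1. S ← T → Q — T:fork[blocks] ⇒ blocked
  2. S ← T → G → J → Q — T:fork[blocks]; G:chain[blocks]; J:chain[blocks] ⇒ blocked
  3. S ← G ← T → Q — G:chain[blocks]; T:fork[blocks] ⇒ blocked
  4. S ← G → J → Q — G:fork[blocks]; J:chain[blocks] ⇒ blocked
  5. S → J → Q — J:chain[blocks] ⇒ blocked
  6. S → J ← G ← T → Q — J:collider[open]; G:chain[blocks]; T:fork[blocks] ⇒ blocked
Since every path is blocked, d-separation holds.

Yes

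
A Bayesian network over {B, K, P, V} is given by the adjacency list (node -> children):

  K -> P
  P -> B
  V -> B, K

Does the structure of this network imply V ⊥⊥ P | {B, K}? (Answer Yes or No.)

We examine all 2 paths between V and P:
Path 1: V → K → P
  K is a chain here and K is conditioned on, so the path is blocked at K.
Path 2: V → B ← P
  B is a collider and B is conditioned on, which opens it — no node blocks this path, so it is active.
Since the path V → B ← P is active, V and P are not d-separated given {B, K}.

No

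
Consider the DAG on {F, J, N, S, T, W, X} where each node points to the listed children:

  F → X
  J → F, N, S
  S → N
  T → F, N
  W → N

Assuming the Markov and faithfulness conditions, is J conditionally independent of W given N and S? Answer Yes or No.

3 paths connect J and W; each must be blocked for d-separation to hold:
Path 1: J → F ← T → N ← W
  F is a collider here and neither F nor any of its descendants is conditioned on, so the collider stays closed — the path is blocked at F.
Path 2: J → S → N ← W
  S is a chain here and S is conditioned on, so the path is blocked at S.
Path 3: J → N ← W
  N is a collider and N is conditioned on, which opens it — no node blocks this path, so it is active.
Since the path J → N ← W is active, J and W are not d-separated given {N, S}.

No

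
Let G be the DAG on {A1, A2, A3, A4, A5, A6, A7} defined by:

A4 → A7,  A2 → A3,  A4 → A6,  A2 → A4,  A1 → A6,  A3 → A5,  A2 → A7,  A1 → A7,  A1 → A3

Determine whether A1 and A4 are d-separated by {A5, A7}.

No

Enumerating the 5 paths from A1 to A4 and testing each for blocking by {A5, A7}:
Path 1: A1 → A6 ← A4
  A6 is a collider here and neither A6 nor any of its descendants is conditioned on, so the collider stays closed — the path is blocked at A6.
Path 2: A1 → A3 ← A2 → A4
  A3 is a collider and its descendant A5 is conditioned on, which opens it; A2 is a fork and A2 is not conditioned on — no node blocks this path, so it is active.
Path 3: A1 → A3 ← A2 → A7 ← A4
  A3 is a collider and its descendant A5 is conditioned on, which opens it; A2 is a fork and A2 is not conditioned on; A7 is a collider and A7 is conditioned on, which opens it — no node blocks this path, so it is active.
Path 4: A1 → A7 ← A4
  A7 is a collider and A7 is conditioned on, which opens it — no node blocks this path, so it is active.
Path 5: A1 → A7 ← A2 → A4
  A7 is a collider and A7 is conditioned on, which opens it; A2 is a fork and A2 is not conditioned on — no node blocks this path, so it is active.
Because an active path exists, A1 and A4 are not d-separated.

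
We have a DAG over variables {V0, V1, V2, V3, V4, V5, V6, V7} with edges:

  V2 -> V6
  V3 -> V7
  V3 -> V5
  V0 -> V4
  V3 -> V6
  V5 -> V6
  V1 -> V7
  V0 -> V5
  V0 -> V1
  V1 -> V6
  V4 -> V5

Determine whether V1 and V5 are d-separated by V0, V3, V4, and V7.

Enumerating the 6 paths from V1 to V5 and testing each for blocking by {V0, V3, V4, V7}:
  1. V1 → V7 ← V3 → V5 — V7:collider[open]; V3:fork[blocks] ⇒ blocked
  2. V1 → V7 ← V3 → V6 ← V5 — V7:collider[open]; V3:fork[blocks]; V6:collider[blocks] ⇒ blocked
  3. V1 ← V0 → V5 — V0:fork[blocks] ⇒ blocked
  4. V1 ← V0 → V4 → V5 — V0:fork[blocks]; V4:chain[blocks] ⇒ blocked
  5. V1 → V6 ← V5 — V6:collider[blocks] ⇒ blocked
  6. V1 → V6 ← V3 → V5 — V6:collider[blocks]; V3:fork[blocks] ⇒ blocked
Every path is blocked, so V1 and V5 are d-separated given {V0, V3, V4, V7}.

Yes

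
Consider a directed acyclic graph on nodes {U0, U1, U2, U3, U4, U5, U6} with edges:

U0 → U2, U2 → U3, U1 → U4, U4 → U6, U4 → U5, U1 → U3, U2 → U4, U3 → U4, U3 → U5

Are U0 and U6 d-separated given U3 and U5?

No

Enumerating the 4 paths from U0 to U6 and testing each for blocking by {U3, U5}:
  1. U0 → U2 → U4 → U6 — U2:chain[open]; U4:chain[open] ⇒ active
  2. U0 → U2 → U3 → U4 → U6 — U2:chain[open]; U3:chain[blocks]; U4:chain[open] ⇒ blocked
  3. U0 → U2 → U3 ← U1 → U4 → U6 — U2:chain[open]; U3:collider[open]; U1:fork[open]; U4:chain[open] ⇒ active
  4. U0 → U2 → U3 → U5 ← U4 → U6 — U2:chain[open]; U3:chain[blocks]; U5:collider[open]; U4:fork[open] ⇒ blocked
Because an active path exists, U0 and U6 are not d-separated.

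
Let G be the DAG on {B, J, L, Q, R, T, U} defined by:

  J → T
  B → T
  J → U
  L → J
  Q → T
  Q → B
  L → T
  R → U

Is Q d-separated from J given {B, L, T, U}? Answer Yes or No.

4 paths connect Q and J; each must be blocked for d-separation to hold:
  1. Q → B → T ← L → J — B:chain[blocks]; T:collider[open]; L:fork[blocks] ⇒ blocked
  2. Q → B → T ← J — B:chain[blocks]; T:collider[open] ⇒ blocked
  3. Q → T ← L → J — T:collider[open]; L:fork[blocks] ⇒ blocked
  4. Q → T ← J — T:collider[open] ⇒ active
Since the path Q → T ← J is active, Q and J are not d-separated given {B, L, T, U}.

No — Q and J are not d-separated given {B, L, T, U}.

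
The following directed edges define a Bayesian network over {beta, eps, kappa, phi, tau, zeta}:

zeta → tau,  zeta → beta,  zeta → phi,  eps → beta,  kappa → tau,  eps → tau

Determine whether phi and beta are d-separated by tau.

No — phi and beta are not d-separated given {tau}.

Enumerating the 2 paths from phi to beta and testing each for blocking by {tau}:
Path 1: phi ← zeta → tau ← eps → beta
  zeta is a fork and zeta is not conditioned on; tau is a collider and tau is conditioned on, which opens it; eps is a fork and eps is not conditioned on — no node blocks this path, so it is active.
Path 2: phi ← zeta → beta
  zeta is a fork and zeta is not conditioned on — no node blocks this path, so it is active.
Because an active path exists, phi and beta are not d-separated.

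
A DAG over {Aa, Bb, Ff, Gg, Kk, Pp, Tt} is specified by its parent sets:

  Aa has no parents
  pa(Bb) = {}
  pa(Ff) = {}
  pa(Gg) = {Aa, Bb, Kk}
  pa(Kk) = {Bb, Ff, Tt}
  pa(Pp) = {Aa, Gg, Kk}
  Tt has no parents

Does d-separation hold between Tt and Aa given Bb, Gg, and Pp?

6 paths connect Tt and Aa; each must be blocked for d-separation to hold:
Path 1: Tt → Kk → Pp ← Aa
  Kk is a chain and Kk is not conditioned on; Pp is a collider and Pp is conditioned on, which opens it — no node blocks this path, so it is active.
Path 2: Tt → Kk → Pp ← Gg ← Aa
  Gg is a chain here and Gg is conditioned on, so the path is blocked at Gg.
Path 3: Tt → Kk → Gg → Pp ← Aa
  Gg is a chain here and Gg is conditioned on, so the path is blocked at Gg.
Path 4: Tt → Kk → Gg ← Aa
  Kk is a chain and Kk is not conditioned on; Gg is a collider and Gg is conditioned on, which opens it — no node blocks this path, so it is active.
Path 5: Tt → Kk ← Bb → Gg → Pp ← Aa
  Bb is a fork here and Bb is conditioned on, so the path is blocked at Bb.
Path 6: Tt → Kk ← Bb → Gg ← Aa
  Bb is a fork here and Bb is conditioned on, so the path is blocked at Bb.
At least one path is unblocked, so d-separation fails.

No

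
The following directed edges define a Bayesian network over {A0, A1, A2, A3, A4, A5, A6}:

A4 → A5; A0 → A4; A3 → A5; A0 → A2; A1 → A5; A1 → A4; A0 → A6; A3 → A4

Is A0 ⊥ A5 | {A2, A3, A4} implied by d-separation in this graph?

There are 3 undirected paths between A0 and A5; checking each against the conditioning set {A2, A3, A4}:
  1. A0 → A4 → A5 — A4:chain[blocks] ⇒ blocked
  2. A0 → A4 ← A3 → A5 — A4:collider[open]; A3:fork[blocks] ⇒ blocked
  3. A0 → A4 ← A1 → A5 — A4:collider[open]; A1:fork[open] ⇒ active
Because an active path exists, A0 and A5 are not d-separated.

No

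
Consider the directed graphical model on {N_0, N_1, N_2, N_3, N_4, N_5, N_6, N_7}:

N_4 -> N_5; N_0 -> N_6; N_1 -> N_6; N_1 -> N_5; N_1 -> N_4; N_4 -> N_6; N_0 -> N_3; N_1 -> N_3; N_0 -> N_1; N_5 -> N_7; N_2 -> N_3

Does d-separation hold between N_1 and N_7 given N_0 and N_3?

No — N_1 and N_7 are not d-separated given {N_0, N_3}.

Enumerating the 5 paths from N_1 to N_7 and testing each for blocking by {N_0, N_3}:
Path 1: N_1 → N_4 → N_5 → N_7
  N_4 is a chain and N_4 is not conditioned on; N_5 is a chain and N_5 is not conditioned on — no node blocks this path, so it is active.
Path 2: N_1 → N_5 → N_7
  N_5 is a chain and N_5 is not conditioned on — no node blocks this path, so it is active.
Path 3: N_1 ← N_0 → N_6 ← N_4 → N_5 → N_7
  N_0 is a fork here and N_0 is conditioned on, so the path is blocked at N_0.
Path 4: N_1 → N_6 ← N_4 → N_5 → N_7
  N_6 is a collider here and neither N_6 nor any of its descendants is conditioned on, so the collider stays closed — the path is blocked at N_6.
Path 5: N_1 → N_3 ← N_0 → N_6 ← N_4 → N_5 → N_7
  N_0 is a fork here and N_0 is conditioned on, so the path is blocked at N_0.
Since the path N_1 → N_4 → N_5 → N_7 is active, N_1 and N_7 are not d-separated given {N_0, N_3}.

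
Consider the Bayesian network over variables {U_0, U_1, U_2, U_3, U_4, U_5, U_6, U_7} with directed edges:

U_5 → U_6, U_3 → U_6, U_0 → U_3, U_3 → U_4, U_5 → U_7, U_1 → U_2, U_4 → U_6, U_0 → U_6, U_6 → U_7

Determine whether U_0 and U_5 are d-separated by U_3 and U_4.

Yes

We examine all 6 paths between U_0 and U_5:
Path 1: U_0 → U_3 → U_4 → U_6 ← U_5
  U_3 is a chain here and U_3 is conditioned on, so the path is blocked at U_3.
Path 2: U_0 → U_3 → U_4 → U_6 → U_7 ← U_5
  U_3 is a chain here and U_3 is conditioned on, so the path is blocked at U_3.
Path 3: U_0 → U_3 → U_6 ← U_5
  U_3 is a chain here and U_3 is conditioned on, so the path is blocked at U_3.
Path 4: U_0 → U_3 → U_6 → U_7 ← U_5
  U_3 is a chain here and U_3 is conditioned on, so the path is blocked at U_3.
Path 5: U_0 → U_6 ← U_5
  U_6 is a collider here and neither U_6 nor any of its descendants is conditioned on, so the collider stays closed — the path is blocked at U_6.
Path 6: U_0 → U_6 → U_7 ← U_5
  U_7 is a collider here and neither U_7 nor any of its descendants is conditioned on, so the collider stays closed — the path is blocked at U_7.
Since every path is blocked, d-separation holds.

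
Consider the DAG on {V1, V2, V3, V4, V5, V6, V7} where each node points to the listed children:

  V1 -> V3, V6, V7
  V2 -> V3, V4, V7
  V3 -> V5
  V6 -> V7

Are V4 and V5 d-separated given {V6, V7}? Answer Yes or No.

Enumerating the 3 paths from V4 to V5 and testing each for blocking by {V6, V7}:
Path 1: V4 ← V2 → V3 → V5
  V2 is a fork and V2 is not conditioned on; V3 is a chain and V3 is not conditioned on — no node blocks this path, so it is active.
Path 2: V4 ← V2 → V7 ← V1 → V3 → V5
  V2 is a fork and V2 is not conditioned on; V7 is a collider and V7 is conditioned on, which opens it; V1 is a fork and V1 is not conditioned on; V3 is a chain and V3 is not conditioned on — no node blocks this path, so it is active.
Path 3: V4 ← V2 → V7 ← V6 ← V1 → V3 → V5
  V6 is a chain here and V6 is conditioned on, so the path is blocked at V6.
Because an active path exists, V4 and V5 are not d-separated.

No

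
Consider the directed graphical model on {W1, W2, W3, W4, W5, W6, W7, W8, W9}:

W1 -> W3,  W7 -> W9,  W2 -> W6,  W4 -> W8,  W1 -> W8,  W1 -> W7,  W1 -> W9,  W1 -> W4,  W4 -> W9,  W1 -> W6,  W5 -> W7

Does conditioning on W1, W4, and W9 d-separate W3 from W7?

There are 4 undirected paths between W3 and W7; checking each against the conditioning set {W1, W4, W9}:
Path 1: W3 ← W1 → W4 → W9 ← W7
  W1 is a fork here and W1 is conditioned on, so the path is blocked at W1.
Path 2: W3 ← W1 → W9 ← W7
  W1 is a fork here and W1 is conditioned on, so the path is blocked at W1.
Path 3: W3 ← W1 → W7
  W1 is a fork here and W1 is conditioned on, so the path is blocked at W1.
Path 4: W3 ← W1 → W8 ← W4 → W9 ← W7
  W1 is a fork here and W1 is conditioned on, so the path is blocked at W1.
All paths are blocked; W3 ⊥ W7 | {W1, W4, W9} holds.

Yes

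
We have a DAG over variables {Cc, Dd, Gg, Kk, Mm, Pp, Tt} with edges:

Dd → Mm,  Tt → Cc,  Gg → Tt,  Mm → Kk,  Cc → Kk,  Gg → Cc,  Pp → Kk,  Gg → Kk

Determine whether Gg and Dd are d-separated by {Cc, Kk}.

No

There are 3 undirected paths between Gg and Dd; checking each against the conditioning set {Cc, Kk}:
  1. Gg → Kk ← Mm ← Dd — Kk:collider[open]; Mm:chain[open] ⇒ active
  2. Gg → Tt → Cc → Kk ← Mm ← Dd — Tt:chain[open]; Cc:chain[blocks]; Kk:collider[open]; Mm:chain[open] ⇒ blocked
  3. Gg → Cc → Kk ← Mm ← Dd — Cc:chain[blocks]; Kk:collider[open]; Mm:chain[open] ⇒ blocked
At least one path is unblocked, so d-separation fails.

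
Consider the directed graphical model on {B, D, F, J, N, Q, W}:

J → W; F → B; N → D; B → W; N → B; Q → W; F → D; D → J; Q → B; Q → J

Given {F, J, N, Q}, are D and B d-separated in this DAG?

There are 6 undirected paths between D and B; checking each against the conditioning set {F, J, N, Q}:
Path 1: D ← N → B
  N is a fork here and N is conditioned on, so the path is blocked at N.
Path 2: D → J → W ← B
  J is a chain here and J is conditioned on, so the path is blocked at J.
Path 3: D → J → W ← Q → B
  J is a chain here and J is conditioned on, so the path is blocked at J.
Path 4: D → J ← Q → B
  Q is a fork here and Q is conditioned on, so the path is blocked at Q.
Path 5: D → J ← Q → W ← B
  Q is a fork here and Q is conditioned on, so the path is blocked at Q.
Path 6: D ← F → B
  F is a fork here and F is conditioned on, so the path is blocked at F.
Every path is blocked, so D and B are d-separated given {F, J, N, Q}.

Yes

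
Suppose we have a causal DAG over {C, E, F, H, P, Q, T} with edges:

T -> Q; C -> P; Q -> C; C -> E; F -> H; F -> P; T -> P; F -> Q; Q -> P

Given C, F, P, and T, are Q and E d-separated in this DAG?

We examine all 4 paths between Q and E:
  1. Q → P ← C → E — P:collider[open]; C:fork[blocks] ⇒ blocked
  2. Q ← T → P ← C → E — T:fork[blocks]; P:collider[open]; C:fork[blocks] ⇒ blocked
  3. Q ← F → P ← C → E — F:fork[blocks]; P:collider[open]; C:fork[blocks] ⇒ blocked
  4. Q → C → E — C:chain[blocks] ⇒ blocked
Every path is blocked, so Q and E are d-separated given {C, F, P, T}.

Yes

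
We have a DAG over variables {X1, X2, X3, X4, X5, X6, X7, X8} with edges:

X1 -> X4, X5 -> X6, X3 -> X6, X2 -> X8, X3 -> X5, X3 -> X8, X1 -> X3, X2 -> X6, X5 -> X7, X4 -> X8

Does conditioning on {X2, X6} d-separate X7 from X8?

No

6 paths connect X7 and X8; each must be blocked for d-separation to hold:
Path 1: X7 ← X5 ← X3 → X6 ← X2 → X8
  X2 is a fork here and X2 is conditioned on, so the path is blocked at X2.
Path 2: X7 ← X5 ← X3 → X8
  X5 is a chain and X5 is not conditioned on; X3 is a fork and X3 is not conditioned on — no node blocks this path, so it is active.
Path 3: X7 ← X5 ← X3 ← X1 → X4 → X8
  X5 is a chain and X5 is not conditioned on; X3 is a chain and X3 is not conditioned on; X1 is a fork and X1 is not conditioned on; X4 is a chain and X4 is not conditioned on — no node blocks this path, so it is active.
Path 4: X7 ← X5 → X6 ← X3 → X8
  X5 is a fork and X5 is not conditioned on; X6 is a collider and X6 is conditioned on, which opens it; X3 is a fork and X3 is not conditioned on — no node blocks this path, so it is active.
Path 5: X7 ← X5 → X6 ← X3 ← X1 → X4 → X8
  X5 is a fork and X5 is not conditioned on; X6 is a collider and X6 is conditioned on, which opens it; X3 is a chain and X3 is not conditioned on; X1 is a fork and X1 is not conditioned on; X4 is a chain and X4 is not conditioned on — no node blocks this path, so it is active.
Path 6: X7 ← X5 → X6 ← X2 → X8
  X2 is a fork here and X2 is conditioned on, so the path is blocked at X2.
Because an active path exists, X7 and X8 are not d-separated.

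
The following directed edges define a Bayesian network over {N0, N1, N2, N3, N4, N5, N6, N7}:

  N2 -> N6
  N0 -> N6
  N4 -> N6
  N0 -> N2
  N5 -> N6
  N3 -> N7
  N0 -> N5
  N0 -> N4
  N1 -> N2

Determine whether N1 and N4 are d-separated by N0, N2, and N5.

Yes — N1 and N4 are d-separated given {N0, N2, N5}.

We examine all 6 paths between N1 and N4:
Path 1: N1 → N2 ← N0 → N5 → N6 ← N4
  N0 is a fork here and N0 is conditioned on, so the path is blocked at N0.
Path 2: N1 → N2 ← N0 → N4
  N0 is a fork here and N0 is conditioned on, so the path is blocked at N0.
Path 3: N1 → N2 ← N0 → N6 ← N4
  N0 is a fork here and N0 is conditioned on, so the path is blocked at N0.
Path 4: N1 → N2 → N6 ← N0 → N4
  N2 is a chain here and N2 is conditioned on, so the path is blocked at N2.
Path 5: N1 → N2 → N6 ← N5 ← N0 → N4
  N2 is a chain here and N2 is conditioned on, so the path is blocked at N2.
Path 6: N1 → N2 → N6 ← N4
  N2 is a chain here and N2 is conditioned on, so the path is blocked at N2.
All paths are blocked; N1 ⊥ N4 | {N0, N2, N5} holds.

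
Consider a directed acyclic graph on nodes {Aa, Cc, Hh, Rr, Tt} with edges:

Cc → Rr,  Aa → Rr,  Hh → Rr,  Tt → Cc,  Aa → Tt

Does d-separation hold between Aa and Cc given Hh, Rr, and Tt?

No

Enumerating the 2 paths from Aa to Cc and testing each for blocking by {Hh, Rr, Tt}:
Path 1: Aa → Rr ← Cc
  Rr is a collider and Rr is conditioned on, which opens it — no node blocks this path, so it is active.
Path 2: Aa → Tt → Cc
  Tt is a chain here and Tt is conditioned on, so the path is blocked at Tt.
Because an active path exists, Aa and Cc are not d-separated.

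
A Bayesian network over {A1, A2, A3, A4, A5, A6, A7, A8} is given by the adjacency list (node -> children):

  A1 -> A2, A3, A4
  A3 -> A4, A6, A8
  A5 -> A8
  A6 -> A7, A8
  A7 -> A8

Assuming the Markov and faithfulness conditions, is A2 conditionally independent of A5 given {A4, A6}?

Yes — A2 and A5 are d-separated given {A4, A6}.

Enumerating the 6 paths from A2 to A5 and testing each for blocking by {A4, A6}:
Path 1: A2 ← A1 → A4 ← A3 → A8 ← A5
  A8 is a collider here and neither A8 nor any of its descendants is conditioned on, so the collider stays closed — the path is blocked at A8.
Path 2: A2 ← A1 → A4 ← A3 → A6 → A7 → A8 ← A5
  A6 is a chain here and A6 is conditioned on, so the path is blocked at A6.
Path 3: A2 ← A1 → A4 ← A3 → A6 → A8 ← A5
  A6 is a chain here and A6 is conditioned on, so the path is blocked at A6.
Path 4: A2 ← A1 → A3 → A8 ← A5
  A8 is a collider here and neither A8 nor any of its descendants is conditioned on, so the collider stays closed — the path is blocked at A8.
Path 5: A2 ← A1 → A3 → A6 → A7 → A8 ← A5
  A6 is a chain here and A6 is conditioned on, so the path is blocked at A6.
Path 6: A2 ← A1 → A3 → A6 → A8 ← A5
  A6 is a chain here and A6 is conditioned on, so the path is blocked at A6.
Since every path is blocked, d-separation holds.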